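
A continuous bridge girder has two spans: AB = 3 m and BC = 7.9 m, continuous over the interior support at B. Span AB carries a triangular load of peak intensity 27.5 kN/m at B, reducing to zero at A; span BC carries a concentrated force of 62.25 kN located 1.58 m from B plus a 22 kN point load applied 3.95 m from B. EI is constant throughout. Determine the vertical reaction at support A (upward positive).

Release continuity at B by inserting a hinge; the redundant is the internal moment M_B. The primary structure is two simply-supported spans AB and BC.
Discontinuity in slope at B on the released structure — sum the simple-span end rotations:
  span AB: triangular load, peak 27.5: w₀L³/(45EI) = 16.5/EI
  span BC: point load 62.25 at a = 1.58: Pab(L + b)/(6LEI) = 186.5/EI
  span BC: point load 22 at a = 3.95: Pab(L + b)/(6LEI) = 85.81/EI
  relative rotation θ_0 = (16.5 + 272.3)/EI = 288.8/EI
A unit hogging moment at B produces rotation L₁/(3EI) + L₂/(3EI) = 3.633/EI.
Compatibility: M_B·(L₁+L₂)/(3EI) = θ_0, giving M_B = 79.48 kN·m (hogging).
Span AB, ΣM about A with M_B applied at B: R_B^{AB}·3 = 82.5 + 79.48, so R_B^{AB} = 53.99 kN and R_A = 41.25 − 53.99 = -12.74 kN.

R_A = -12.74 kN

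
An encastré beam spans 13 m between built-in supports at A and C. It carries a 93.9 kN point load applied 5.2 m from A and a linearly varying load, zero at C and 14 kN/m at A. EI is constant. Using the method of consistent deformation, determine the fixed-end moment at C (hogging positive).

M_C = 196.1 kN·m

Take the two fixed-end moments M_A, M_C as redundants; the released structure is the simple span AC.
End rotations of the released simple span under the applied load (×1/EI):
  at A: point load 93.9 at a = 5.2: Pab(L + b)/(6LEI) = 1016/EI
  at C: point load 93.9 at a = 5.2: Pab(L + a)/(6LEI) = 888.7/EI
  at A: triangular load, peak 14: w₀L³/(45EI) = 683.5/EI
  at C: triangular load, peak 14: 7w₀L³/(360EI) = 598.1/EI
  θ_A0 = 1699/EI,  θ_C0 = 1487/EI
Flexibility coefficients: a unit moment at one end gives L/(3EI) there and L/(6EI) at the far end, so f₁₁ = f₂₂ = 4.333/EI and f₁₂ = f₂₁ = 2.167/EI.
Compatibility — zero rotation at each built-in end:
  4.333 M_A + 2.167 M_C = 1699
  2.167 M_A + 4.333 M_C = 1487
Solving the pair gives M_A = 294.1 kN·m and M_C = 196.1 kN·m (hogging).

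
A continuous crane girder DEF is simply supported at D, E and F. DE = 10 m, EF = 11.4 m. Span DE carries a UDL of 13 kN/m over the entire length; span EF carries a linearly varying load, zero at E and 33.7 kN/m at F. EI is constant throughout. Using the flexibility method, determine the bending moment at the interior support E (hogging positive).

Insert a hinge at E; M_E is the redundant, and each span becomes simply supported.
Rotations at E on the released spans (each span's end-slope, ×1/EI):
  span DE: UDL 13: wL³/(24EI) = 541.7/EI
  span EF: triangular load, peak 33.7: 7w₀L³/(360EI) = 970.8/EI
  relative rotation θ_0 = (541.7 + 970.8)/EI = 1512/EI
A unit hogging moment at E produces rotation L₁/(3EI) + L₂/(3EI) = 7.133/EI.
Compatibility: M_E·(L₁+L₂)/(3EI) = θ_0, giving M_E = 212 kN·m (hogging).

M_E = 212 kN·m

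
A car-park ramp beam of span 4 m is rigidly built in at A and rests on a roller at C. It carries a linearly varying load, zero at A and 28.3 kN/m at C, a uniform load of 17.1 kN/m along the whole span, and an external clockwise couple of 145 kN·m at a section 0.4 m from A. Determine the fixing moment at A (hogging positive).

M_A = 164.3 kN·m

Choose R_C as the redundant. The primary structure is the cantilever fixed at A.
Free-end deflection of the primary structure under the applied loading (downward +):
  triangular load, peak 28.3 at the free end: 11w₀L⁴/(120EI) = 664.1/EI
  UDL 17.1: wL⁴/(8EI) = 547.2/EI
  clockwise couple 145 at a = 0.4: M₀a(2L − a)/(2EI) = 220.4/EI
  δ_0 = 1432/EI
Tip deflection under a unit load at C: L³/(3EI) = 21.33/EI.
The prop prevents deflection at C: R_C = δ_0/δ_{CC} = 1432/21.33 = 67.11 kN.
Moment equilibrium about A: M_A = Σ(load moments about A) − R_C·L = 432.7 − 67.11×4 = 164.3 kN·m.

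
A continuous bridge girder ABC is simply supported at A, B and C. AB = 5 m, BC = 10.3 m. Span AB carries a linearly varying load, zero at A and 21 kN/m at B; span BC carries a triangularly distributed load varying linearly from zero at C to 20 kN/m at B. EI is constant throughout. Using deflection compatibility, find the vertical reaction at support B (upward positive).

Release continuity at B by inserting a hinge; the redundant is the internal moment M_B. The primary structure is two simply-supported spans AB and BC.
End slopes at the hinge B, treating each span as simply supported:
  span AB: triangular load, peak 21: w₀L³/(45EI) = 58.33/EI
  span BC: triangular load, peak 20: w₀L³/(45EI) = 485.7/EI
  relative rotation θ_0 = (58.33 + 485.7)/EI = 544/EI
A unit hogging moment at B produces rotation L₁/(3EI) + L₂/(3EI) = 5.1/EI.
Slope continuity at B: θ_0 = M_B·5.1/EI, so M_B = 544/5.1 = 106.7 kN·m (hogging).
Span AB, ΣM about A with M_B applied at B: R_B^{AB}·5 = 175 + 106.7, so R_B^{AB} = 56.33 kN and R_A = 52.5 − 56.33 = -3.833 kN.
Span BC, ΣM about C: R_B^{BC}·10.3 = 707.3 + 106.7, so R_B^{BC} = 79.02 kN and R_C = 103 − 79.02 = 23.98 kN.
R_B = 56.33 + 79.02 = 135.4 kN.

R_B = 135.4 kN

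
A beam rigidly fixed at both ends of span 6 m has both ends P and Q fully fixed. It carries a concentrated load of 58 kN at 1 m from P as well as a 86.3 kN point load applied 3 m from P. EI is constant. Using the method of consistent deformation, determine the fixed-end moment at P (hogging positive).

Take the two fixed-end moments M_P, M_Q as redundants; the released structure is the simple span PQ.
On the primary (simply-supported) span, the end slopes from the loading are:
  at P: point load 58 at a = 1: Pab(L + b)/(6LEI) = 88.61/EI
  at Q: point load 58 at a = 1: Pab(L + a)/(6LEI) = 56.39/EI
  at P: point load 86.3 at a = 3: Pab(L + b)/(6LEI) = 194.2/EI
  at Q: point load 86.3 at a = 3: Pab(L + a)/(6LEI) = 194.2/EI
  θ_P0 = 282.8/EI,  θ_Q0 = 250.6/EI
Flexibility coefficients: a unit moment at one end gives L/(3EI) there and L/(6EI) at the far end, so f₁₁ = f₂₂ = 2/EI and f₁₂ = f₂₁ = 1/EI.
Compatibility — zero rotation at each built-in end:
  2 M_P + 1 M_Q = 282.8
  1 M_P + 2 M_Q = 250.6
Solving the pair gives M_P = 105 kN·m and M_Q = 72.78 kN·m (hogging).

M_P = 105 kN·m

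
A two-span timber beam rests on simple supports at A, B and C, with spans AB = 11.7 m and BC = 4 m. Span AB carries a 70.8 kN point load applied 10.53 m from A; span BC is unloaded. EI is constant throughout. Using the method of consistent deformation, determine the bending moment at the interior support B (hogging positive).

M_B = 52.78 kN·m

Take M_B as the redundant. Released structure: two simple spans AB and BC with a hinge at B.
Discontinuity in slope at B on the released structure — sum the simple-span end rotations:
  span AB: point load 70.8 at a = 10.53: Pab(L + a)/(6LEI) = 276.2/EI
  relative rotation θ_0 = (276.2 + 0)/EI = 276.2/EI
A unit hogging moment at B produces rotation L₁/(3EI) + L₂/(3EI) = 5.233/EI.
Slope continuity at B: θ_0 = M_B·5.233/EI, so M_B = 276.2/5.233 = 52.78 kN·m (hogging).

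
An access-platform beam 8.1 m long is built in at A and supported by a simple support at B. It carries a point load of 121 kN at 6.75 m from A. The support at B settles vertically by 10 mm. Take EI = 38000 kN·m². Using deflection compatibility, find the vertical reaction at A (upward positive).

Release the roller at B. Primary structure: cantilever fixed at A.
Downward deflection at the released point B due to the loads:
  point load 121 at a = 6.75: Pa²(3L − a)/(6EI) = 16126/EI
Flexibility coefficient — unit upward force at B: δ_{BB} = L³/(3EI) = 177.1/EI.
With EI = 38000 kN·m²: δ_0 = 0.42436 m and δ_{BB} = 0.004662 m/kN.
Compatibility — the beam at B must follow the support down by 0.01 m: δ_0 − R_B·δ_{BB} = 0.01, so R_B = (0.42436 − 0.01)/0.004662 = 88.88 kN.
Vertical equilibrium: R_A = ΣP − R_B = 121 − 88.88 = 32.12 kN.

R_A = 32.12 kN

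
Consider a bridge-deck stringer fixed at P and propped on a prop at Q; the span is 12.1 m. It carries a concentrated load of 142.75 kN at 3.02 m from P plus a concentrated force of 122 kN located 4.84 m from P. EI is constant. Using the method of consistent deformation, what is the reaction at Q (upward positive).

R_Q = 37.6 kN

Remove the prop at Q; the released (primary) structure is a cantilever built in at P.
Deflection at Q on the released cantilever, summing each load's contribution:
  point load 142.75 at a = 3.02: Pa²(3L − a)/(6EI) = 7221/EI
  point load 122 at a = 4.84: Pa²(3L − a)/(6EI) = 14985/EI
  δ_0 = 22206/EI
Flexibility coefficient — unit upward force at Q: δ_{QQ} = L³/(3EI) = 590.5/EI.
The prop prevents deflection at Q: R_Q = δ_0/δ_{QQ} = 22206/590.5 = 37.6 kN.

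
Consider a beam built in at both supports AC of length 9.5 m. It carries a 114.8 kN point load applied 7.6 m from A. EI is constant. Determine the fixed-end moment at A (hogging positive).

M_A = 34.9 kN·m

Take the two fixed-end moments M_A, M_C as redundants; the released structure is the simple span AC.
End rotations of the released simple span under the applied load (×1/EI):
  at A: point load 114.8 at a = 7.6: Pab(L + b)/(6LEI) = 331.5/EI
  at C: point load 114.8 at a = 7.6: Pab(L + a)/(6LEI) = 497.3/EI
  θ_A0 = 331.5/EI,  θ_C0 = 497.3/EI
Flexibility coefficients: a unit moment at one end gives L/(3EI) there and L/(6EI) at the far end, so f₁₁ = f₂₂ = 3.167/EI and f₁₂ = f₂₁ = 1.583/EI.
Compatibility — zero rotation at each built-in end:
  3.167 M_A + 1.583 M_C = 331.5
  1.583 M_A + 3.167 M_C = 497.3
Solving the pair gives M_A = 34.9 kN·m and M_C = 139.6 kN·m (hogging).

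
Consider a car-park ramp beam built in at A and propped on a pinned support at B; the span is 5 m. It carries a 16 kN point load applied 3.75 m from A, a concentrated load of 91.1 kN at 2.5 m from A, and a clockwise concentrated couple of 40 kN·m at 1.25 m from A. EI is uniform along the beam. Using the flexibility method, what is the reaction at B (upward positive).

Take the reaction at B as the redundant and release it; the primary structure is a cantilever fixed at A.
Downward deflection at the released point B due to the loads:
  point load 16 at a = 3.75: Pa²(3L − a)/(6EI) = 421.9/EI
  point load 91.1 at a = 2.5: Pa²(3L − a)/(6EI) = 1186/EI
  clockwise couple 40 at a = 1.25: M₀a(2L − a)/(2EI) = 218.8/EI
  δ_0 = 1827/EI
Flexibility coefficient — unit upward force at B: δ_{BB} = L³/(3EI) = 41.67/EI.
The prop prevents deflection at B: R_B = δ_0/δ_{BB} = 1827/41.67 = 43.84 kN.

R_B = 43.84 kN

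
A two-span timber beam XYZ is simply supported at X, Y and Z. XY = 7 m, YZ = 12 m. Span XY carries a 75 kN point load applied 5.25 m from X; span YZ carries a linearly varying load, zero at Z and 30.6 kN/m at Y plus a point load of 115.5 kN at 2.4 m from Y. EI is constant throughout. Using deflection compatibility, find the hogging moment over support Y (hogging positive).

Insert a hinge at Y; M_Y is the redundant, and each span becomes simply supported.
End slopes at the hinge Y, treating each span as simply supported:
  span XY: point load 75 at a = 5.25: Pab(L + a)/(6LEI) = 201/EI
  span YZ: triangular load, peak 30.6: w₀L³/(45EI) = 1175/EI
  span YZ: point load 115.5 at a = 2.4: Pab(L + b)/(6LEI) = 798.3/EI
  relative rotation θ_0 = (201 + 1973)/EI = 2174/EI
A unit hogging moment at Y produces rotation L₁/(3EI) + L₂/(3EI) = 6.333/EI.
Slope continuity at Y: θ_0 = M_Y·6.333/EI, so M_Y = 2174/6.333 = 343.3 kN·m (hogging).

M_Y = 343.3 kN·m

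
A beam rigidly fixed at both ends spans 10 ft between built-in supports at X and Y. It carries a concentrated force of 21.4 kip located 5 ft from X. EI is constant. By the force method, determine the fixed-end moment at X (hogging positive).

Take the two fixed-end moments M_X, M_Y as redundants; the released structure is the simple span XY.
Simple-span end rotations at X and Y under the given loads:
  at X: point load 21.4 at a = 5: Pab(L + b)/(6LEI) = 133.8/EI
  at Y: point load 21.4 at a = 5: Pab(L + a)/(6LEI) = 133.8/EI
  θ_X0 = 133.8/EI,  θ_Y0 = 133.8/EI
Flexibility coefficients: a unit moment at one end gives L/(3EI) there and L/(6EI) at the far end, so f₁₁ = f₂₂ = 3.333/EI and f₁₂ = f₂₁ = 1.667/EI.
Compatibility — zero rotation at each built-in end:
  3.333 M_X + 1.667 M_Y = 133.8
  1.667 M_X + 3.333 M_Y = 133.8
Solving the pair gives M_X = 26.75 kip·ft and M_Y = 26.75 kip·ft (hogging).

M_X = 26.75 kip·ft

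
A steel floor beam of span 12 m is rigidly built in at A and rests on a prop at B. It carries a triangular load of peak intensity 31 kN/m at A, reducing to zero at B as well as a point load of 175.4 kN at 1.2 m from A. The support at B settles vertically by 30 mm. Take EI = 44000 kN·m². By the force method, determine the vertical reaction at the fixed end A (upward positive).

R_A = 323.9 kN

Remove the prop at B; the released (primary) structure is a cantilever built in at A.
Primary-structure tip deflection at B by superposition:
  triangular load, peak 31 at the fixed end: w₀L⁴/(30EI) = 21427/EI
  point load 175.4 at a = 1.2: Pa²(3L − a)/(6EI) = 1465/EI
  δ_0 = 22892/EI
Tip deflection under a unit load at B: L³/(3EI) = 576/EI.
With EI = 44000 kN·m²: δ_0 = 0.52028 m and δ_{BB} = 0.013091 m/kN.
Compatibility — the beam at B must follow the support down by 0.03 m: δ_0 − R_B·δ_{BB} = 0.03, so R_B = (0.52028 − 0.03)/0.013091 = 37.45 kN.
Vertical equilibrium: R_A = ΣP − R_B = 361.4 − 37.45 = 323.9 kN.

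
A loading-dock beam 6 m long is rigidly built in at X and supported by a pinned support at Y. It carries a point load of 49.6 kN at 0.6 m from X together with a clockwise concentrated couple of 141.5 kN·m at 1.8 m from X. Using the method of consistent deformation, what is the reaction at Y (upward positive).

R_Y = 18.76 kN

Release the roller at Y. Primary structure: cantilever fixed at X.
Downward deflection at the released point Y due to the loads:
  point load 49.6 at a = 0.6: Pa²(3L − a)/(6EI) = 51.78/EI
  clockwise couple 141.5 at a = 1.8: M₀a(2L − a)/(2EI) = 1299/EI
  δ_0 = 1351/EI
Tip deflection under a unit load at Y: L³/(3EI) = 72/EI.
The prop prevents deflection at Y: R_Y = δ_0/δ_{YY} = 1351/72 = 18.76 kN.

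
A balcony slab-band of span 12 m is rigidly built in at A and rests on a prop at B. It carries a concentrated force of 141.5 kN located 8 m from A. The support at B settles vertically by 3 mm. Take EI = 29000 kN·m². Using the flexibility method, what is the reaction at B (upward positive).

Take the reaction at B as the redundant and release it; the primary structure is a cantilever fixed at A.
Primary-structure tip deflection at B by superposition:
  point load 141.5 at a = 8: Pa²(3L − a)/(6EI) = 42261/EI
Flexibility coefficient — unit upward force at B: δ_{BB} = L³/(3EI) = 576/EI.
With EI = 29000 kN·m²: δ_0 = 1.4573 m and δ_{BB} = 0.019862 m/kN.
Compatibility — the beam at B must follow the support down by 0.003 m: δ_0 − R_B·δ_{BB} = 0.003, so R_B = (1.4573 − 0.003)/0.019862 = 73.22 kN.

R_B = 73.22 kN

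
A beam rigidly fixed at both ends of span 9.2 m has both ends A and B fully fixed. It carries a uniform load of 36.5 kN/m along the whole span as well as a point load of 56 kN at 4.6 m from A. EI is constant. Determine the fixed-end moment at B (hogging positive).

M_B = 321.8 kN·m

Release both end moments; the primary structure is a simply-supported span AB with redundants M_A and M_B.
On the primary (simply-supported) span, the end slopes from the loading are:
  at A: UDL 36.5: wL³/(24EI) = 1184/EI
  at B: UDL 36.5: wL³/(24EI) = 1184/EI
  at A: point load 56 at a = 4.6: Pab(L + b)/(6LEI) = 296.2/EI
  at B: point load 56 at a = 4.6: Pab(L + a)/(6LEI) = 296.2/EI
  θ_A0 = 1480/EI,  θ_B0 = 1480/EI
Flexibility coefficients: a unit moment at one end gives L/(3EI) there and L/(6EI) at the far end, so f₁₁ = f₂₂ = 3.067/EI and f₁₂ = f₂₁ = 1.533/EI.
Compatibility — zero rotation at each built-in end:
  3.067 M_A + 1.533 M_B = 1480
  1.533 M_A + 3.067 M_B = 1480
Solving the pair gives M_A = 321.8 kN·m and M_B = 321.8 kN·m (hogging).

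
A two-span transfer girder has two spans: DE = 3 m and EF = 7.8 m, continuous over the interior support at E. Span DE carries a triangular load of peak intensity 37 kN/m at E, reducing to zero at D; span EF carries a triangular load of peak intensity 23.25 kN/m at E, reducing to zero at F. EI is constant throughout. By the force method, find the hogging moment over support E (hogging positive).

Release continuity at E by inserting a hinge; the redundant is the internal moment M_E. The primary structure is two simply-supported spans DE and EF.
Rotations at E on the released spans (each span's end-slope, ×1/EI):
  span DE: triangular load, peak 37: w₀L³/(45EI) = 22.2/EI
  span EF: triangular load, peak 23.25: w₀L³/(45EI) = 245.2/EI
  relative rotation θ_0 = (22.2 + 245.2)/EI = 267.4/EI
A unit hogging moment at E produces rotation L₁/(3EI) + L₂/(3EI) = 3.6/EI.
Compatibility: M_E·(L₁+L₂)/(3EI) = θ_0, giving M_E = 74.27 kN·m (hogging).

M_E = 74.27 kN·m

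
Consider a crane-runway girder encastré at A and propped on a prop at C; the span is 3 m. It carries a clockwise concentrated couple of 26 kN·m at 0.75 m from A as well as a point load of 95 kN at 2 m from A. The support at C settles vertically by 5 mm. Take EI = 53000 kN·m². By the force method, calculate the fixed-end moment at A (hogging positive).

Remove the prop at C; the released (primary) structure is a cantilever built in at A.
Free-end deflection of the primary structure under the applied loading (downward +):
  clockwise couple 26 at a = 0.75: M₀a(2L − a)/(2EI) = 51.19/EI
  point load 95 at a = 2: Pa²(3L − a)/(6EI) = 443.3/EI
  δ_0 = 494.5/EI
Flexibility coefficient — unit upward force at C: δ_{CC} = L³/(3EI) = 9/EI.
With EI = 53000 kN·m²: δ_0 = 0.009331 m and δ_{CC} = 0.00017 m/kN.
Compatibility — the beam at C must follow the support down by 0.005 m: δ_0 − R_C·δ_{CC} = 0.005, so R_C = (0.009331 − 0.005)/0.00017 = 25.5 kN.
Moment equilibrium about A: M_A = Σ(load moments about A) − R_C·L = 216 − 25.5×3 = 139.5 kN·m.

M_A = 139.5 kN·m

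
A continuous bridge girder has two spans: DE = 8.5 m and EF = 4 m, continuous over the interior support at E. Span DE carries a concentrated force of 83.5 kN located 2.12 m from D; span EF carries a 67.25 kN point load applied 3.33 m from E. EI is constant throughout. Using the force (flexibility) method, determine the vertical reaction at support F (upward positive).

R_F = 40.12 kN

Release continuity at E by inserting a hinge; the redundant is the internal moment M_E. The primary structure is two simply-supported spans DE and EF.
Discontinuity in slope at E on the released structure — sum the simple-span end rotations:
  span DE: point load 83.5 at a = 2.12: Pab(L + a)/(6LEI) = 235.2/EI
  span EF: point load 67.25 at a = 3.33: Pab(L + b)/(6LEI) = 29.2/EI
  relative rotation θ_0 = (235.2 + 29.2)/EI = 264.4/EI
A unit hogging moment at E produces rotation L₁/(3EI) + L₂/(3EI) = 4.167/EI.
Slope continuity at E: θ_0 = M_E·4.167/EI, so M_E = 264.4/4.167 = 63.45 kN·m (hogging).
Span EF, ΣM about F: R_E^{EF}·4 = 45.06 + 63.45, so R_E^{EF} = 27.13 kN and R_F = 67.25 − 27.13 = 40.12 kN.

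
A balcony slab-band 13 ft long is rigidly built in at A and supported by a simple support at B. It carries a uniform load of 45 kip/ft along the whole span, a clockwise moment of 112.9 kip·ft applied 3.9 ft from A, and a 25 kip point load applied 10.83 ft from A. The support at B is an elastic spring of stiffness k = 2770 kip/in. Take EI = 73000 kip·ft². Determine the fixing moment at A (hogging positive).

Release the roller at B. Primary structure: cantilever fixed at A.
Deflection at B on the released cantilever, summing each load's contribution:
  UDL 45: wL⁴/(8EI) = 160656/EI
  clockwise couple 112.9 at a = 3.9: M₀a(2L − a)/(2EI) = 4865/EI
  point load 25 at a = 10.83: Pa²(3L − a)/(6EI) = 13767/EI
  δ_0 = 179288/EI
Tip deflection under a unit load at B: L³/(3EI) = 732.3/EI.
With EI = 73000 kip·ft²: δ_0 = 2.456 ft and δ_{BB} = 0.010032 ft/kip.
Compatibility — the spring shortens by R_B/k under the reaction it provides: δ_0 − R_B·δ_{BB} = R_B/k. With 1/k = 1/(2770×12) ft/kip = 0.00003 ft/kip, R_B = δ_0 / (δ_{BB} + 1/k) = 2.456 / (0.010032 + 0.00003) = 244.1 kip.
Moment equilibrium about A: M_A = Σ(load moments about A) − R_B·L = 4186 − 244.1×13 = 1013 kip·ft.

M_A = 1013 kip·ft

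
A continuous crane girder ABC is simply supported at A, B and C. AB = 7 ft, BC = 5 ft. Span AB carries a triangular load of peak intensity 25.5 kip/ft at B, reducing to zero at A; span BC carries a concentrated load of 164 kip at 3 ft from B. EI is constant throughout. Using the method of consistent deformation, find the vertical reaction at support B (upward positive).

Take M_B as the redundant. Released structure: two simple spans AB and BC with a hinge at B.
Rotations at B on the released spans (each span's end-slope, ×1/EI):
  span AB: triangular load, peak 25.5: w₀L³/(45EI) = 194.4/EI
  span BC: point load 164 at a = 3: Pab(L + b)/(6LEI) = 229.6/EI
  relative rotation θ_0 = (194.4 + 229.6)/EI = 424/EI
A unit hogging moment at B produces rotation L₁/(3EI) + L₂/(3EI) = 4/EI.
Compatibility: M_B·(L₁+L₂)/(3EI) = θ_0, giving M_B = 106 kip·ft (hogging).
Span AB, ΣM about A with M_B applied at B: R_B^{AB}·7 = 416.5 + 106, so R_B^{AB} = 74.64 kip and R_A = 89.25 − 74.64 = 14.61 kip.
Span BC, ΣM about C: R_B^{BC}·5 = 328 + 106, so R_B^{BC} = 86.8 kip and R_C = 164 − 86.8 = 77.2 kip.
R_B = 74.64 + 86.8 = 161.4 kip.

R_B = 161.4 kip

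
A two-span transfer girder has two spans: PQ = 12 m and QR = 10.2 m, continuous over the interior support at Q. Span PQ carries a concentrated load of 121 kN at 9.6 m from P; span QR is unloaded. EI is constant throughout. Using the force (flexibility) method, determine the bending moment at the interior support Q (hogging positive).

Release continuity at Q by inserting a hinge; the redundant is the internal moment M_Q. The primary structure is two simply-supported spans PQ and QR.
End slopes at the hinge Q, treating each span as simply supported:
  span PQ: point load 121 at a = 9.6: Pab(L + a)/(6LEI) = 836.4/EI
  relative rotation θ_0 = (836.4 + 0)/EI = 836.4/EI
A unit hogging moment at Q produces rotation L₁/(3EI) + L₂/(3EI) = 7.4/EI.
Compatibility: M_Q·(L₁+L₂)/(3EI) = θ_0, giving M_Q = 113 kN·m (hogging).

M_Q = 113 kN·m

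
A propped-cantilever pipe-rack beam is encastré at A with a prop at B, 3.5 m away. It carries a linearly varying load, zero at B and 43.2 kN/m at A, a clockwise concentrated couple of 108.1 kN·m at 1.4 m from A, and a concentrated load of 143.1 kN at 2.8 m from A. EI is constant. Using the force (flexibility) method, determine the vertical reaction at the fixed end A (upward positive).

R_A = 73.19 kN

Remove the prop at B; the released (primary) structure is a cantilever built in at A.
Deflection at B on the released cantilever, summing each load's contribution:
  triangular load, peak 43.2 at the fixed end: w₀L⁴/(30EI) = 216.1/EI
  clockwise couple 108.1 at a = 1.4: M₀a(2L − a)/(2EI) = 423.8/EI
  point load 143.1 at a = 2.8: Pa²(3L − a)/(6EI) = 1440/EI
  δ_0 = 2080/EI
Flexibility coefficient — unit upward force at B: δ_{BB} = L³/(3EI) = 14.29/EI.
Compatibility at B: δ_0 − R_B·δ_{BB} = 0, so R_B = 2080/14.29 = 145.5 kN.
Vertical equilibrium: R_A = ΣP − R_B = 218.7 − 145.5 = 73.19 kN.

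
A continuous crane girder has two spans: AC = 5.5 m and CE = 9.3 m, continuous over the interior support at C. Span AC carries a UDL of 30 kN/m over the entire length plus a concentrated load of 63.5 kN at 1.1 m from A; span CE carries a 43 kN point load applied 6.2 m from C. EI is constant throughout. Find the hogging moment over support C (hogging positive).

Release continuity at C by inserting a hinge; the redundant is the internal moment M_C. The primary structure is two simply-supported spans AC and CE.
Discontinuity in slope at C on the released structure — sum the simple-span end rotations:
  span AC: UDL 30: wL³/(24EI) = 208/EI
  span AC: point load 63.5 at a = 1.1: Pab(L + a)/(6LEI) = 61.47/EI
  span CE: point load 43 at a = 6.2: Pab(L + b)/(6LEI) = 183.7/EI
  relative rotation θ_0 = (269.4 + 183.7)/EI = 453.1/EI
A unit hogging moment at C produces rotation L₁/(3EI) + L₂/(3EI) = 4.933/EI.
Slope continuity at C: θ_0 = M_C·4.933/EI, so M_C = 453.1/4.933 = 91.84 kN·m (hogging).

M_C = 91.84 kN·m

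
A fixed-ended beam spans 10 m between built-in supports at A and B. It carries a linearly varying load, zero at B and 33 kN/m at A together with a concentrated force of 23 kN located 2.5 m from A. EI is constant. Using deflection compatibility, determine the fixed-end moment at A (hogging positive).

Take the two fixed-end moments M_A, M_B as redundants; the released structure is the simple span AB.
Simple-span end rotations at A and B under the given loads:
  at A: triangular load, peak 33: w₀L³/(45EI) = 733.3/EI
  at B: triangular load, peak 33: 7w₀L³/(360EI) = 641.7/EI
  at A: point load 23 at a = 2.5: Pab(L + b)/(6LEI) = 125.8/EI
  at B: point load 23 at a = 2.5: Pab(L + a)/(6LEI) = 89.84/EI
  θ_A0 = 859.1/EI,  θ_B0 = 731.5/EI
Flexibility coefficients: a unit moment at one end gives L/(3EI) there and L/(6EI) at the far end, so f₁₁ = f₂₂ = 3.333/EI and f₁₂ = f₂₁ = 1.667/EI.
Compatibility — zero rotation at each built-in end:
  3.333 M_A + 1.667 M_B = 859.1
  1.667 M_A + 3.333 M_B = 731.5
Solving the pair gives M_A = 197.3 kN·m and M_B = 120.8 kN·m (hogging).

M_A = 197.3 kN·m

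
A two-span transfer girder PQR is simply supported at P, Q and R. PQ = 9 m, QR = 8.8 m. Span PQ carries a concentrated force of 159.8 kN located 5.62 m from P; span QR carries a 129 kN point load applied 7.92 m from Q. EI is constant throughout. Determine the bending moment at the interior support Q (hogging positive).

Release continuity at Q by inserting a hinge; the redundant is the internal moment M_Q. The primary structure is two simply-supported spans PQ and QR.
Discontinuity in slope at Q on the released structure — sum the simple-span end rotations:
  span PQ: point load 159.8 at a = 5.62: Pab(L + a)/(6LEI) = 821.8/EI
  span QR: point load 129 at a = 7.92: Pab(L + b)/(6LEI) = 164.8/EI
  relative rotation θ_0 = (821.8 + 164.8)/EI = 986.7/EI
A unit hogging moment at Q produces rotation L₁/(3EI) + L₂/(3EI) = 5.933/EI.
Compatibility: M_Q·(L₁+L₂)/(3EI) = θ_0, giving M_Q = 166.3 kN·m (hogging).

M_Q = 166.3 kN·m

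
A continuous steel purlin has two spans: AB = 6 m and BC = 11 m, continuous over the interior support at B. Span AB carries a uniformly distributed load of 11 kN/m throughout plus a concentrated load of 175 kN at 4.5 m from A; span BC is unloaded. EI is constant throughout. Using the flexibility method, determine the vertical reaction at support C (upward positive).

Insert a hinge at B; M_B is the redundant, and each span becomes simply supported.
End slopes at the hinge B, treating each span as simply supported:
  span AB: UDL 11: wL³/(24EI) = 99/EI
  span AB: point load 175 at a = 4.5: Pab(L + a)/(6LEI) = 344.5/EI
  relative rotation θ_0 = (443.5 + 0)/EI = 443.5/EI
A unit hogging moment at B produces rotation L₁/(3EI) + L₂/(3EI) = 5.667/EI.
Slope continuity at B: θ_0 = M_B·5.667/EI, so M_B = 443.5/5.667 = 78.27 kN·m (hogging).
Span BC, ΣM about C: R_B^{BC}·11 = 0 + 78.27, so R_B^{BC} = 7.115 kN and R_C = 0 − 7.115 = -7.115 kN.

R_C = -7.115 kN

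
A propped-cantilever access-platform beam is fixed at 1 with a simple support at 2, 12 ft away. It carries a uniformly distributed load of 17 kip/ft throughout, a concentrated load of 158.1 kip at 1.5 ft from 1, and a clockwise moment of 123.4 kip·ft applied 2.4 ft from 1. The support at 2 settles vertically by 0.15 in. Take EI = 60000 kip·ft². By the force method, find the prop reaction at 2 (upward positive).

Choose R_2 as the redundant. The primary structure is the cantilever fixed at 1.
Downward deflection at the released point 2 due to the loads:
  UDL 17: wL⁴/(8EI) = 44064/EI
  point load 158.1 at a = 1.5: Pa²(3L − a)/(6EI) = 2045/EI
  clockwise couple 123.4 at a = 2.4: M₀a(2L − a)/(2EI) = 3199/EI
  δ_0 = 49308/EI
Tip deflection under a unit load at 2: L³/(3EI) = 576/EI.
With EI = 60000 kip·ft²: δ_0 = 0.8218 ft and δ_{22} = 0.0096 ft/kip.
Compatibility — the beam at 2 must follow the support down by 0.0125 ft: δ_0 − R_2·δ_{22} = 0.0125, so R_2 = (0.8218 − 0.0125)/0.0096 = 84.3 kip.

R_2 = 84.3 kip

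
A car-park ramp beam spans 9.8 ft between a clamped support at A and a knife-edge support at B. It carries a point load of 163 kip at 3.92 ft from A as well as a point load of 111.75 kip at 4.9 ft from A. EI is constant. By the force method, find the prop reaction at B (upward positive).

R_B = 68.83 kip

Take the reaction at B as the redundant and release it; the primary structure is a cantilever fixed at A.
Free-end deflection of the primary structure under the applied loading (downward +):
  point load 163 at a = 3.92: Pa²(3L − a)/(6EI) = 10637/EI
  point load 111.75 at a = 4.9: Pa²(3L − a)/(6EI) = 10956/EI
  δ_0 = 21593/EI
Flexibility coefficient — unit upward force at B: δ_{BB} = L³/(3EI) = 313.7/EI.
Compatibility at B: δ_0 − R_B·δ_{BB} = 0, so R_B = 21593/313.7 = 68.83 kip.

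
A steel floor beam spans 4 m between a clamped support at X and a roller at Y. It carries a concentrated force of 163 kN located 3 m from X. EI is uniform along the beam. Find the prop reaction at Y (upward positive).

Remove the prop at Y; the released (primary) structure is a cantilever built in at X.
Deflection at Y on the released cantilever, summing each load's contribution:
  point load 163 at a = 3: Pa²(3L − a)/(6EI) = 2200/EI
Tip deflection under a unit load at Y: L³/(3EI) = 21.33/EI.
The prop prevents deflection at Y: R_Y = δ_0/δ_{YY} = 2200/21.33 = 103.1 kN.

R_Y = 103.1 kN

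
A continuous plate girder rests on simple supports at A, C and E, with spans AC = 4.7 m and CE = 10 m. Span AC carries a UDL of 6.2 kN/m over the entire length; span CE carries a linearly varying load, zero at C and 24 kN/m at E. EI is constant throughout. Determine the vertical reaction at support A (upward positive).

Take M_C as the redundant. Released structure: two simple spans AC and CE with a hinge at C.
Rotations at C on the released spans (each span's end-slope, ×1/EI):
  span AC: UDL 6.2: wL³/(24EI) = 26.82/EI
  span CE: triangular load, peak 24: 7w₀L³/(360EI) = 466.7/EI
  relative rotation θ_0 = (26.82 + 466.7)/EI = 493.5/EI
A unit hogging moment at C produces rotation L₁/(3EI) + L₂/(3EI) = 4.9/EI.
Slope continuity at C: θ_0 = M_C·4.9/EI, so M_C = 493.5/4.9 = 100.7 kN·m (hogging).
Span AC, ΣM about A with M_C applied at C: R_C^{AC}·4.7 = 68.48 + 100.7, so R_C^{AC} = 36 kN and R_A = 29.14 − 36 = -6.858 kN.

R_A = -6.858 kN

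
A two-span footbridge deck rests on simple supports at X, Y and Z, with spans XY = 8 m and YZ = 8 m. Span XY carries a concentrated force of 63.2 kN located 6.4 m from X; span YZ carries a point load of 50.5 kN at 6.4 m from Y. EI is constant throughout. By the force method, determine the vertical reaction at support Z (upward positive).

Insert a hinge at Y; M_Y is the redundant, and each span becomes simply supported.
Discontinuity in slope at Y on the released structure — sum the simple-span end rotations:
  span XY: point load 63.2 at a = 6.4: Pab(L + a)/(6LEI) = 194.2/EI
  span YZ: point load 50.5 at a = 6.4: Pab(L + b)/(6LEI) = 103.4/EI
  relative rotation θ_0 = (194.2 + 103.4)/EI = 297.6/EI
A unit hogging moment at Y produces rotation L₁/(3EI) + L₂/(3EI) = 5.333/EI.
Compatibility: M_Y·(L₁+L₂)/(3EI) = θ_0, giving M_Y = 55.8 kN·m (hogging).
Span YZ, ΣM about Z: R_Y^{YZ}·8 = 80.8 + 55.8, so R_Y^{YZ} = 17.07 kN and R_Z = 50.5 − 17.07 = 33.43 kN.

R_Z = 33.43 kN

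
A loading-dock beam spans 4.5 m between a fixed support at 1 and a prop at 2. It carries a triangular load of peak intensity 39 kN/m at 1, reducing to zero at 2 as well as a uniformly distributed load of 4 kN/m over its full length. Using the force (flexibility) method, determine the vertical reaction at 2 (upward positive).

R_2 = 24.3 kN

Take the reaction at 2 as the redundant and release it; the primary structure is a cantilever fixed at 1.
Deflection at 2 on the released cantilever, summing each load's contribution:
  triangular load, peak 39 at the fixed end: w₀L⁴/(30EI) = 533.1/EI
  UDL 4: wL⁴/(8EI) = 205/EI
  δ_0 = 738.1/EI
Tip deflection under a unit load at 2: L³/(3EI) = 30.38/EI.
Compatibility at 2: δ_0 − R_2·δ_{22} = 0, so R_2 = 738.1/30.38 = 24.3 kN.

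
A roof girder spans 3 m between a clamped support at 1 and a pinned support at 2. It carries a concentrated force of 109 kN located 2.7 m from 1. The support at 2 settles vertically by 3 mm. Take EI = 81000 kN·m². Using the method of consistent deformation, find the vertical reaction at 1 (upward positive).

R_1 = 43.3 kN

Remove the prop at 2; the released (primary) structure is a cantilever built in at 1.
Free-end deflection of the primary structure under the applied loading (downward +):
  point load 109 at a = 2.7: Pa²(3L − a)/(6EI) = 834.3/EI
Tip deflection under a unit load at 2: L³/(3EI) = 9/EI.
With EI = 81000 kN·m²: δ_0 = 0.010301 m and δ_{22} = 0.000111 m/kN.
Compatibility — the beam at 2 must follow the support down by 0.003 m: δ_0 − R_2·δ_{22} = 0.003, so R_2 = (0.010301 − 0.003)/0.000111 = 65.7 kN.
Vertical equilibrium: R_1 = ΣP − R_2 = 109 − 65.7 = 43.3 kN.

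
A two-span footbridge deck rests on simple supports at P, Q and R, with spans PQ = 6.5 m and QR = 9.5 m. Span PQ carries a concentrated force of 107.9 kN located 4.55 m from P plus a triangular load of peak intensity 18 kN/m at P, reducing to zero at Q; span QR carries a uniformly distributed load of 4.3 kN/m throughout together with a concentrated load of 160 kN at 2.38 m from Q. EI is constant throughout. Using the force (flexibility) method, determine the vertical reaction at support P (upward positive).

Release continuity at Q by inserting a hinge; the redundant is the internal moment M_Q. The primary structure is two simply-supported spans PQ and QR.
Rotations at Q on the released spans (each span's end-slope, ×1/EI):
  span PQ: point load 107.9 at a = 4.55: Pab(L + a)/(6LEI) = 271.2/EI
  span PQ: triangular load, peak 18: 7w₀L³/(360EI) = 96.12/EI
  span QR: UDL 4.3: wL³/(24EI) = 153.6/EI
  span QR: point load 160 at a = 2.38: Pab(L + b)/(6LEI) = 790.6/EI
  relative rotation θ_0 = (367.4 + 944.2)/EI = 1312/EI
A unit hogging moment at Q produces rotation L₁/(3EI) + L₂/(3EI) = 5.333/EI.
Slope continuity at Q: θ_0 = M_Q·5.333/EI, so M_Q = 1312/5.333 = 245.9 kN·m (hogging).
Span PQ, ΣM about P with M_Q applied at Q: R_Q^{PQ}·6.5 = 617.7 + 245.9, so R_Q^{PQ} = 132.9 kN and R_P = 166.4 − 132.9 = 33.54 kN.

R_P = 33.54 kN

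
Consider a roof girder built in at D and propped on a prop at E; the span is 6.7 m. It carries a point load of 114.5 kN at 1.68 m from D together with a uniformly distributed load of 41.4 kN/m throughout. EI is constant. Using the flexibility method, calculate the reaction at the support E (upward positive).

R_E = 113.9 kN

Take the reaction at E as the redundant and release it; the primary structure is a cantilever fixed at D.
Primary-structure tip deflection at E by superposition:
  point load 114.5 at a = 1.68: Pa²(3L − a)/(6EI) = 992.1/EI
  UDL 41.4: wL⁴/(8EI) = 10428/EI
  δ_0 = 11420/EI
Tip deflection under a unit load at E: L³/(3EI) = 100.3/EI.
The prop prevents deflection at E: R_E = δ_0/δ_{EE} = 11420/100.3 = 113.9 kN.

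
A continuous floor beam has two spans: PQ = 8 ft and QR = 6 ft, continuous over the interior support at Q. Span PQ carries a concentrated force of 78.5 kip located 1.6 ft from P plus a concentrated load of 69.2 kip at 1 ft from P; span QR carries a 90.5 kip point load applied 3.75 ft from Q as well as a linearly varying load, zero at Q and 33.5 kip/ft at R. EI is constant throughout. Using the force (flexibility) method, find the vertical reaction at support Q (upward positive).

Insert a hinge at Q; M_Q is the redundant, and each span becomes simply supported.
End slopes at the hinge Q, treating each span as simply supported:
  span PQ: point load 78.5 at a = 1.6: Pab(L + a)/(6LEI) = 160.8/EI
  span PQ: point load 69.2 at a = 1: Pab(L + a)/(6LEI) = 90.83/EI
  span QR: point load 90.5 at a = 3.75: Pab(L + b)/(6LEI) = 175/EI
  span QR: triangular load, peak 33.5: 7w₀L³/(360EI) = 140.7/EI
  relative rotation θ_0 = (251.6 + 315.7)/EI = 567.3/EI
A unit hogging moment at Q produces rotation L₁/(3EI) + L₂/(3EI) = 4.667/EI.
Compatibility: M_Q·(L₁+L₂)/(3EI) = θ_0, giving M_Q = 121.6 kip·ft (hogging).
Span PQ, ΣM about P with M_Q applied at Q: R_Q^{PQ}·8 = 194.8 + 121.6, so R_Q^{PQ} = 39.55 kip and R_P = 147.7 − 39.55 = 108.2 kip.
Span QR, ΣM about R: R_Q^{QR}·6 = 404.6 + 121.6, so R_Q^{QR} = 87.7 kip and R_R = 191 − 87.7 = 103.3 kip.
R_Q = 39.55 + 87.7 = 127.2 kip.

R_Q = 127.2 kip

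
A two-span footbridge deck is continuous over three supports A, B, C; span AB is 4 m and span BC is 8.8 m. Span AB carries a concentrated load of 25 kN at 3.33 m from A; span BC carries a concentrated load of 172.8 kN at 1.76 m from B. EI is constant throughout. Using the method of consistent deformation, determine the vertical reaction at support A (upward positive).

Insert a hinge at B; M_B is the redundant, and each span becomes simply supported.
Rotations at B on the released spans (each span's end-slope, ×1/EI):
  span AB: point load 25 at a = 3.33: Pab(L + a)/(6LEI) = 17.04/EI
  span BC: point load 172.8 at a = 1.76: Pab(L + b)/(6LEI) = 642.3/EI
  relative rotation θ_0 = (17.04 + 642.3)/EI = 659.4/EI
A unit hogging moment at B produces rotation L₁/(3EI) + L₂/(3EI) = 4.267/EI.
Compatibility: M_B·(L₁+L₂)/(3EI) = θ_0, giving M_B = 154.5 kN·m (hogging).
Span AB, ΣM about A with M_B applied at B: R_B^{AB}·4 = 83.25 + 154.5, so R_B^{AB} = 59.45 kN and R_A = 25 − 59.45 = -34.45 kN.

R_A = -34.45 kN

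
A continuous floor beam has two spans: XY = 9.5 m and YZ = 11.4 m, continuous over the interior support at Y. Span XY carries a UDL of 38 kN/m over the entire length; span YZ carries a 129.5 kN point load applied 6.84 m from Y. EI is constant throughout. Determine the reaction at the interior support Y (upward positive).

R_Y = 296 kN

Release continuity at Y by inserting a hinge; the redundant is the internal moment M_Y. The primary structure is two simply-supported spans XY and YZ.
Rotations at Y on the released spans (each span's end-slope, ×1/EI):
  span XY: UDL 38: wL³/(24EI) = 1358/EI
  span YZ: point load 129.5 at a = 6.84: Pab(L + b)/(6LEI) = 942.5/EI
  relative rotation θ_0 = (1358 + 942.5)/EI = 2300/EI
A unit hogging moment at Y produces rotation L₁/(3EI) + L₂/(3EI) = 6.967/EI.
Slope continuity at Y: θ_0 = M_Y·6.967/EI, so M_Y = 2300/6.967 = 330.1 kN·m (hogging).
Span XY, ΣM about X with M_Y applied at Y: R_Y^{XY}·9.5 = 1715 + 330.1, so R_Y^{XY} = 215.3 kN and R_X = 361 − 215.3 = 145.7 kN.
Span YZ, ΣM about Z: R_Y^{YZ}·11.4 = 590.5 + 330.1, so R_Y^{YZ} = 80.76 kN and R_Z = 129.5 − 80.76 = 48.74 kN.
R_Y = 215.3 + 80.76 = 296 kN.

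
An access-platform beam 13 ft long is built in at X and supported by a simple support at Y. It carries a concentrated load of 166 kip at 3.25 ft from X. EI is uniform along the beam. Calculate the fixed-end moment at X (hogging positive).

M_X = 354 kip·ft

Choose R_Y as the redundant. The primary structure is the cantilever fixed at X.
Downward deflection at the released point Y due to the loads:
  point load 166 at a = 3.25: Pa²(3L − a)/(6EI) = 10447/EI
Tip deflection under a unit load at Y: L³/(3EI) = 732.3/EI.
Compatibility at Y: δ_0 − R_Y·δ_{YY} = 0, so R_Y = 10447/732.3 = 14.27 kip.
Moment equilibrium about X: M_X = Σ(load moments about X) − R_Y·L = 539.5 − 14.27×13 = 354 kip·ft.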